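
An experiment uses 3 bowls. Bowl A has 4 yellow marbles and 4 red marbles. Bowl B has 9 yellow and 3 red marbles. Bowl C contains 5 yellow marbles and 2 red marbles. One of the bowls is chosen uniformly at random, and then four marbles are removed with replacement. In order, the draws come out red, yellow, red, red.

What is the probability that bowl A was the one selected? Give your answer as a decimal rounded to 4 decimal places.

The likelihood of the observed sequence under each hypothesis: P(data | bowl A) = (4/8)(4/8)(4/8)(4/8) = 0.0625; P(data | bowl B) = (3/12)(9/12)(3/12)(3/12) = 0.011719; P(data | bowl C) = (2/7)(5/7)(2/7)(2/7) = 0.01666.
The prior-weighted likelihoods are 1/3 · 0.0625 = 0.020833, 1/3 · 0.011719 = 0.0039062, 1/3 · 0.01666 = 0.0055532; these sum to 0.030293.
Therefore the posterior P(bowl A | data) = (0.020833) / (0.030293) = 0.68773.

0.6877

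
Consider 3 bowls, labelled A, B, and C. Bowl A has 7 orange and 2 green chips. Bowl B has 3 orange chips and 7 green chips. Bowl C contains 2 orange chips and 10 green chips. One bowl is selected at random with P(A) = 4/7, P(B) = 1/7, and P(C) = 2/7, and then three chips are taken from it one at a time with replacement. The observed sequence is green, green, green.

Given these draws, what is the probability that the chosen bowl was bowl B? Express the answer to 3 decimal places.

For each hypothesis, P(data | H) works out to: P(data | bowl A) = (2/9)(2/9)(2/9) = 0.010974; P(data | bowl B) = (7/10)(7/10)(7/10) = 0.343; P(data | bowl C) = (10/12)(10/12)(10/12) = 0.5787.
Weighting by the prior gives 4/7 · 0.010974 = 0.0062708, 1/7 · 0.343 = 0.049, 2/7 · 0.5787 = 0.16534; with total 0.22061.
So P(bowl B | data) = (0.049) / (0.22061) = 0.22211.

0.222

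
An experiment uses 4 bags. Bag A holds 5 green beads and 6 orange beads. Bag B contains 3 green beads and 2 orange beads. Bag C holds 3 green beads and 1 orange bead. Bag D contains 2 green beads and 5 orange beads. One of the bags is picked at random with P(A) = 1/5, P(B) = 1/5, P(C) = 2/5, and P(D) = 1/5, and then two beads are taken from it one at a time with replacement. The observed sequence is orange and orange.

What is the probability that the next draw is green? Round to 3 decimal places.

0.431

The likelihood of the observed sequence under each hypothesis: P(data | bag A) = (6/11)(6/11) = 0.29752; P(data | bag B) = (2/5)(2/5) = 0.16; P(data | bag C) = (1/4)(1/4) = 0.0625; P(data | bag D) = (5/7)(5/7) = 0.5102.
Multiplying each by its prior: 1/5 · 0.29752 = 0.059504, 1/5 · 0.16 = 0.032, 2/5 · 0.0625 = 0.025, 1/5 · 0.5102 = 0.10204; summing to 0.21854.
Dividing through by the total gives posterior P(bag A | data) = 0.27227, P(bag B | data) = 0.14642, P(bag C | data) = 0.11439, P(bag D | data) = 0.46691.
The predictive probability is P(green next | data) = (5/11)(0.27227) + (3/5)(0.14642) + (3/4)(0.11439) + (2/7)(0.46691) = 0.43081.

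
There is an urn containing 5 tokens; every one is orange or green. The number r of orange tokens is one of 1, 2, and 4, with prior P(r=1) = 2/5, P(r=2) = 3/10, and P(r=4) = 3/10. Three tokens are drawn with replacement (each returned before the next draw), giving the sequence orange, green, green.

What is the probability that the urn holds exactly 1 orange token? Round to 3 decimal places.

For each hypothesis, P(data | H) works out to: P(data | r = 1) = (1/5)(4/5)(4/5) = 16/125; P(data | r = 2) = (2/5)(3/5)(3/5) = 18/125; P(data | r = 4) = (4/5)(1/5)(1/5) = 4/125.
Weighting by the prior gives 2/5 · 16/125 = 32/625, 3/10 · 18/125 = 27/625, 3/10 · 4/125 = 6/625; these sum to 13/125.
Therefore the posterior P(r = 1 | data) = (32/625) / (13/125) = 32/65.

0.492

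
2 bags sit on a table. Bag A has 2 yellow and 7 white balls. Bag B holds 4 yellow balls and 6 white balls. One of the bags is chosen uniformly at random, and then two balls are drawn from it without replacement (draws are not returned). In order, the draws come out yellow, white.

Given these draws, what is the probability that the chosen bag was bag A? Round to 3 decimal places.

The likelihood of the observed sequence under each hypothesis: P(data | bag A) = (2/9)(7/8) = 7/36; P(data | bag B) = (4/10)(6/9) = 4/15.
Weighting by the prior gives 1/2 · 7/36 = 7/72, 1/2 · 4/15 = 2/15; these sum to 83/360.
Hence P(bag A | data) = (7/72) / (83/360) = 35/83.

0.422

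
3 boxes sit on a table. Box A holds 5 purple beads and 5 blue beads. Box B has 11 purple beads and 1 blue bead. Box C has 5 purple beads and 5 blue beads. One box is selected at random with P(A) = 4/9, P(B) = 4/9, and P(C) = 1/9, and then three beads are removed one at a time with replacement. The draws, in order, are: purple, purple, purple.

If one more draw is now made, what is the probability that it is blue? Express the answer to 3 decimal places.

The likelihood of the observed sequence under each hypothesis: P(data | box A) = (5/10)(5/10)(5/10) = 0.125; P(data | box B) = (11/12)(11/12)(11/12) = 0.77025; P(data | box C) = (5/10)(5/10)(5/10) = 0.125.
Weighting by the prior gives 4/9 · 0.125 = 0.055556, 4/9 · 0.77025 = 0.34234, 1/9 · 0.125 = 0.013889; these sum to 0.41178.
The posterior is then P(box A | data) = 0.13492, P(box B | data) = 0.83136, P(box C | data) = 0.033729.
So P(blue next | data) = Σ P(blue next | H) P(H | data) = (1/2)(0.13492) + (1/12)(0.83136) + (1/2)(0.033729) = 0.1536.

0.154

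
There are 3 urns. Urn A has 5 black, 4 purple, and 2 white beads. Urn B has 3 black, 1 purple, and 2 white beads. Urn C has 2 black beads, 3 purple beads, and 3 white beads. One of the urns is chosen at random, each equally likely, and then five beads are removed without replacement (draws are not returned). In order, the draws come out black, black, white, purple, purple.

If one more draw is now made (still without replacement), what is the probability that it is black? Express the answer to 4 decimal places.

0.3089

The likelihood of the observed sequence under each hypothesis: P(data | urn A) = (5/11)(4/10)(2/9)(4/8)(3/7) = 0.008658; P(data | urn B) = (3/6)(2/5)(2/4)(1/3)(0/2) = 0; P(data | urn C) = (2/8)(1/7)(3/6)(3/5)(2/4) = 0.0053571.
The prior-weighted likelihoods are 1/3 · 0.008658 = 0.002886, 1/3 · 0 = 0, 1/3 · 0.0053571 = 0.0017857; summing to 0.0046717.
Dividing through by the total gives posterior P(urn A | data) = 0.61776, P(urn B | data) = 0, P(urn C | data) = 0.38224.
The predictive probability is P(black next | data) = (1/2)(0.61776) + (0)(0.38224) = 0.30888.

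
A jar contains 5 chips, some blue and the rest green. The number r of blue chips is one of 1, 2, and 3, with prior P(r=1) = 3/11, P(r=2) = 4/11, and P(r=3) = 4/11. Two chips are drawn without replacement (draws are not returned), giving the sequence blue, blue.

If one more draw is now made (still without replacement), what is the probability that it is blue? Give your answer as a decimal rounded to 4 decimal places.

0.2500

For each hypothesis, P(data | H) works out to: P(data | r = 1) = (1/5)(0/4) = 0; P(data | r = 2) = (2/5)(1/4) = 1/10; P(data | r = 3) = (3/5)(2/4) = 3/10.
Weighting by the prior gives 3/11 · 0 = 0, 4/11 · 1/10 = 2/55, 4/11 · 3/10 = 6/55; with total 8/55.
Dividing through by the total gives posterior P(r = 1 | data) = 0, P(r = 2 | data) = 1/4, P(r = 3 | data) = 3/4.
Averaging over the posterior, P(blue next | data) = (0)(1/4) + (1/3)(3/4) = 1/4.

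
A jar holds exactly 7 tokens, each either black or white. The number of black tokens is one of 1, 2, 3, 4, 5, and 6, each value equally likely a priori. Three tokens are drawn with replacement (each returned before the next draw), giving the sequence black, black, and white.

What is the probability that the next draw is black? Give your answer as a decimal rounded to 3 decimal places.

0.592

Compute the likelihood of the observed sequence for each case: P(data | r = 1) = (1/7)(1/7)(6/7) = 0.017493; P(data | r = 2) = (2/7)(2/7)(5/7) = 0.058309; P(data | r = 3) = (3/7)(3/7)(4/7) = 0.10496; P(data | r = 4) = (4/7)(4/7)(3/7) = 0.13994; P(data | r = 5) = (5/7)(5/7)(2/7) = 0.14577; P(data | r = 6) = (6/7)(6/7)(1/7) = 0.10496.
Multiplying each by its prior: 1/6 · 0.017493 = 0.0029155, 1/6 · 0.058309 = 0.0097182, 1/6 · 0.10496 = 0.017493, 1/6 · 0.13994 = 0.023324, 1/6 · 0.14577 = 0.024295, 1/6 · 0.10496 = 0.017493; summing to 0.095238.
Dividing through by the total gives posterior P(r = 1 | data) = 0.030612, P(r = 2 | data) = 0.10204, P(r = 3 | data) = 0.18367, P(r = 4 | data) = 0.2449, P(r = 5 | data) = 0.2551, P(r = 6 | data) = 0.18367.
Averaging over the posterior, P(black next | data) = (1/7)(0.030612) + (2/7)(0.10204) + (3/7)(0.18367) + (4/7)(0.2449) + (5/7)(0.2551) + (6/7)(0.18367) = 0.59184.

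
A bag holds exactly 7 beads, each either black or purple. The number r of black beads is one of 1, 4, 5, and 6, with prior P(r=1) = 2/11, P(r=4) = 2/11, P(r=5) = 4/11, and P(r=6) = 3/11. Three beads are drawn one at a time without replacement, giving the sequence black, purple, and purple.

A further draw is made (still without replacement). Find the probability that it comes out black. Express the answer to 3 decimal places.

0.514

The likelihood of the observed sequence under each hypothesis: P(data | r = 1) = (1/7)(6/6)(5/5) = 0.14286; P(data | r = 4) = (4/7)(3/6)(2/5) = 0.11429; P(data | r = 5) = (5/7)(2/6)(1/5) = 0.047619; P(data | r = 6) = (6/7)(1/6)(0/5) = 0.
Weighting by the prior gives 2/11 · 0.14286 = 0.025974, 2/11 · 0.11429 = 0.020779, 4/11 · 0.047619 = 0.017316, 3/11 · 0 = 0; with total 0.064069.
The posterior is then P(r = 1 | data) = 0.40541, P(r = 4 | data) = 0.32432, P(r = 5 | data) = 0.27027, P(r = 6 | data) = 0.
Averaging over the posterior, P(black next | data) = (0)(0.40541) + (3/4)(0.32432) + (1)(0.27027) = 0.51351.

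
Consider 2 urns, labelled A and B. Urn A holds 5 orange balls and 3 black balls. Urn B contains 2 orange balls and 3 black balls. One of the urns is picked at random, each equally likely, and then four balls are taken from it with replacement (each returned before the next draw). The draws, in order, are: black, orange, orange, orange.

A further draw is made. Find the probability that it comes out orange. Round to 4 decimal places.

Compute the likelihood of the observed sequence for each case: P(data | urn A) = (3/8)(5/8)(5/8)(5/8) = 0.091553; P(data | urn B) = (3/5)(2/5)(2/5)(2/5) = 0.0384.
Multiplying each by its prior: 1/2 · 0.091553 = 0.045776, 1/2 · 0.0384 = 0.0192; these sum to 0.064976.
Dividing through by the total gives posterior P(urn A | data) = 0.70451, P(urn B | data) = 0.29549.
So P(orange next | data) = Σ P(orange next | H) P(H | data) = (5/8)(0.70451) + (2/5)(0.29549) = 0.55851.

0.5585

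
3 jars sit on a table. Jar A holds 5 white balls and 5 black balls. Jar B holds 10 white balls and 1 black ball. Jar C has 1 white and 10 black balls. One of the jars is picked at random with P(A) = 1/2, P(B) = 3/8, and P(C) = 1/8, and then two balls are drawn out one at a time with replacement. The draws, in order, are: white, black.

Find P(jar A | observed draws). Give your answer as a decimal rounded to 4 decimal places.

Compute the likelihood of the observed sequence for each case: P(data | jar A) = (5/10)(5/10) = 1/4; P(data | jar B) = (10/11)(1/11) = 10/121; P(data | jar C) = (1/11)(10/11) = 10/121.
Multiplying each by its prior: 1/2 · 1/4 = 1/8, 3/8 · 10/121 = 15/484, 1/8 · 10/121 = 5/484; with total 161/968.
Therefore the posterior P(jar A | data) = (1/8) / (161/968) = 121/161.

0.7516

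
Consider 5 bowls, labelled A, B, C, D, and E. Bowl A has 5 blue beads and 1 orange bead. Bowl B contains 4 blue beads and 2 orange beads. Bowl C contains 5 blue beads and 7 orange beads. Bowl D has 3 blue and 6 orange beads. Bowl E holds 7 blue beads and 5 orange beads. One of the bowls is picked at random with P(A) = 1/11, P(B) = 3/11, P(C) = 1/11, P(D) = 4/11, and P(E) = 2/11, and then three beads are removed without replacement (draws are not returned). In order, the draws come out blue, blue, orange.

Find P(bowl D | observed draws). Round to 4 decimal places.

The likelihood of the observed sequence under each hypothesis: P(data | bowl A) = (5/6)(4/5)(1/4) = 0.16667; P(data | bowl B) = (4/6)(3/5)(2/4) = 0.2; P(data | bowl C) = (5/12)(4/11)(7/10) = 0.10606; P(data | bowl D) = (3/9)(2/8)(6/7) = 0.071429; P(data | bowl E) = (7/12)(6/11)(5/10) = 0.15909.
The prior-weighted likelihoods are 1/11 · 0.16667 = 0.015152, 3/11 · 0.2 = 0.054545, 1/11 · 0.10606 = 0.0096419, 4/11 · 0.071429 = 0.025974, 2/11 · 0.15909 = 0.028926; summing to 0.13424.
Therefore the posterior P(bowl D | data) = (0.025974) / (0.13424) = 0.19349.

0.1935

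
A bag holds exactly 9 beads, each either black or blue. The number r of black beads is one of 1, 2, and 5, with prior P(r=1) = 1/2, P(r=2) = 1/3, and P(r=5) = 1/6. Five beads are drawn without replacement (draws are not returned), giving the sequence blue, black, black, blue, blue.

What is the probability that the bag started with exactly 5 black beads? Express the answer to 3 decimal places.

0.364

The likelihood of the observed sequence under each hypothesis: P(data | r = 1) = (8/9)(1/8)(0/7) = 0; P(data | r = 2) = (7/9)(2/8)(1/7)(6/6)(5/5) = 1/36; P(data | r = 5) = (4/9)(5/8)(4/7)(3/6)(2/5) = 2/63.
The prior-weighted likelihoods are 1/2 · 0 = 0, 1/3 · 1/36 = 1/108, 1/6 · 2/63 = 1/189; summing to 11/756.
Therefore the posterior P(r = 5 | data) = (1/189) / (11/756) = 4/11.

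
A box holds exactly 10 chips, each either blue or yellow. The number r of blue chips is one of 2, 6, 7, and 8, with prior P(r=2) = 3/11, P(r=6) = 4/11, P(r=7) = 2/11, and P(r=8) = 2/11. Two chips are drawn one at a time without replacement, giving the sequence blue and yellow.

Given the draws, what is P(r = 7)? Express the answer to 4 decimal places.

0.1927

The likelihood of the observed sequence under each hypothesis: P(data | r = 2) = (2/10)(8/9) = 8/45; P(data | r = 6) = (6/10)(4/9) = 4/15; P(data | r = 7) = (7/10)(3/9) = 7/30; P(data | r = 8) = (8/10)(2/9) = 8/45.
The prior-weighted likelihoods are 3/11 · 8/45 = 8/165, 4/11 · 4/15 = 16/165, 2/11 · 7/30 = 7/165, 2/11 · 8/45 = 16/495; summing to 109/495.
Therefore the posterior P(r = 7 | data) = (7/165) / (109/495) = 21/109.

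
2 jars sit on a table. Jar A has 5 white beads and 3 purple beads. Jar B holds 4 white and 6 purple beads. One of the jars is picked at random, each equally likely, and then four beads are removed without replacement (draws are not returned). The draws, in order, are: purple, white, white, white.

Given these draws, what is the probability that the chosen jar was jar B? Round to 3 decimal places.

0.211

For each hypothesis, P(data | H) works out to: P(data | jar A) = (3/8)(5/7)(4/6)(3/5) = 3/28; P(data | jar B) = (6/10)(4/9)(3/8)(2/7) = 1/35.
The prior-weighted likelihoods are 1/2 · 3/28 = 3/56, 1/2 · 1/35 = 1/70; summing to 19/280.
By Bayes' rule, P(jar B | data) = (1/70) / (19/280) = 4/19.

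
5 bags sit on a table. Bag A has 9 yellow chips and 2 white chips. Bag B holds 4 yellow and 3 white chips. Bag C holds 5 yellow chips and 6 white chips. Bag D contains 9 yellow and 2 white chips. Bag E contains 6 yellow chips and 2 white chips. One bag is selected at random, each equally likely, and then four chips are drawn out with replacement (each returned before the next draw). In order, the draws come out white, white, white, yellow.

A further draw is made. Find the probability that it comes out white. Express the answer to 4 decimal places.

0.4578

For each hypothesis, P(data | H) works out to: P(data | bag A) = (2/11)(2/11)(2/11)(9/11) = 0.0049177; P(data | bag B) = (3/7)(3/7)(3/7)(4/7) = 0.044981; P(data | bag C) = (6/11)(6/11)(6/11)(5/11) = 0.073765; P(data | bag D) = (2/11)(2/11)(2/11)(9/11) = 0.0049177; P(data | bag E) = (2/8)(2/8)(2/8)(6/8) = 0.011719.
The prior-weighted likelihoods are 1/5 · 0.0049177 = 0.00098354, 1/5 · 0.044981 = 0.0089963, 1/5 · 0.073765 = 0.014753, 1/5 · 0.0049177 = 0.00098354, 1/5 · 0.011719 = 0.0023437; these sum to 0.02806.
The posterior is then P(bag A | data) = 0.035051, P(bag B | data) = 0.32061, P(bag C | data) = 0.52577, P(bag D | data) = 0.035051, P(bag E | data) = 0.083526.
So P(white next | data) = Σ P(white next | H) P(H | data) = (2/11)(0.035051) + (3/7)(0.32061) + (6/11)(0.52577) + (2/11)(0.035051) + (1/4)(0.083526) = 0.45781.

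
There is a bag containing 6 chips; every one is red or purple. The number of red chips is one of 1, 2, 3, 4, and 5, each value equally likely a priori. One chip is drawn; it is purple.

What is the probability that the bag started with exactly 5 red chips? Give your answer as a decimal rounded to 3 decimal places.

0.067

For each hypothesis, P(data | H) works out to: P(data | r = 1) = (5/6) = 5/6; P(data | r = 2) = (4/6) = 2/3; P(data | r = 3) = (3/6) = 1/2; P(data | r = 4) = (2/6) = 1/3; P(data | r = 5) = (1/6) = 1/6.
Weighting by the prior gives 1/5 · 5/6 = 1/6, 1/5 · 2/3 = 2/15, 1/5 · 1/2 = 1/10, 1/5 · 1/3 = 1/15, 1/5 · 1/6 = 1/30; summing to 1/2.
So P(r = 5 | data) = (1/30) / (1/2) = 1/15.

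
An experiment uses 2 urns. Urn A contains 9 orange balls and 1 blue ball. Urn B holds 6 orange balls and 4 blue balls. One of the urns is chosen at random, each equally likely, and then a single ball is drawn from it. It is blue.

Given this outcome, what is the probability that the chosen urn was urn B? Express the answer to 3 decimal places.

0.800

Under each hypothesis, the probability of this draw is: P(data | urn A) = (1/10) = 1/10; P(data | urn B) = (4/10) = 2/5.
The prior-weighted likelihoods are 1/2 · 1/10 = 1/20, 1/2 · 2/5 = 1/5; summing to 1/4.
Therefore the posterior P(urn B | data) = (1/5) / (1/4) = 4/5.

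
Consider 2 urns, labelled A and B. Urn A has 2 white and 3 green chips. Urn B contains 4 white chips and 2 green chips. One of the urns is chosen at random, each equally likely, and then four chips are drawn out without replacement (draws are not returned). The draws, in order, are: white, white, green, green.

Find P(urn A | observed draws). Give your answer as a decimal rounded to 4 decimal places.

Under each hypothesis, the probability of the observed sequence is: P(data | urn A) = (2/5)(1/4)(3/3)(2/2) = 1/10; P(data | urn B) = (4/6)(3/5)(2/4)(1/3) = 1/15.
Weighting by the prior gives 1/2 · 1/10 = 1/20, 1/2 · 1/15 = 1/30; with total 1/12.
Therefore the posterior P(urn A | data) = (1/20) / (1/12) = 3/5.

0.6000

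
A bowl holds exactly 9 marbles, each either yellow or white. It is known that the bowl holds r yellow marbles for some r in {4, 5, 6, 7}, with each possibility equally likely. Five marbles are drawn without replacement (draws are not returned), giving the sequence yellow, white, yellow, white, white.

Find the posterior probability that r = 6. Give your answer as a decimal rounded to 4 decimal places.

0.1304

Compute the likelihood of the observed sequence for each case: P(data | r = 4) = (4/9)(5/8)(3/7)(4/6)(3/5) = 0.047619; P(data | r = 5) = (5/9)(4/8)(4/7)(3/6)(2/5) = 0.031746; P(data | r = 6) = (6/9)(3/8)(5/7)(2/6)(1/5) = 0.011905; P(data | r = 7) = (7/9)(2/8)(6/7)(1/6)(0/5) = 0.
Multiplying each by its prior: 1/4 · 0.047619 = 0.011905, 1/4 · 0.031746 = 0.0079365, 1/4 · 0.011905 = 0.0029762, 1/4 · 0 = 0; these sum to 0.022817.
Hence P(r = 6 | data) = (0.0029762) / (0.022817) = 0.13043.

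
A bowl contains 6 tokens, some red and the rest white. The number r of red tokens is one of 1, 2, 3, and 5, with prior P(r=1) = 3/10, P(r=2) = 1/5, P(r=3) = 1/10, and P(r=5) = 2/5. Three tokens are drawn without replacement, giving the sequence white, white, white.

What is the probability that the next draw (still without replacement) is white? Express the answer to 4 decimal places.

0.5812

For each hypothesis, P(data | H) works out to: P(data | r = 1) = (5/6)(4/5)(3/4) = 1/2; P(data | r = 2) = (4/6)(3/5)(2/4) = 1/5; P(data | r = 3) = (3/6)(2/5)(1/4) = 1/20; P(data | r = 5) = (1/6)(0/5) = 0.
Weighting by the prior gives 3/10 · 1/2 = 3/20, 1/5 · 1/5 = 1/25, 1/10 · 1/20 = 1/200, 2/5 · 0 = 0; these sum to 39/200.
Dividing through by the total gives posterior P(r = 1 | data) = 10/13, P(r = 2 | data) = 8/39, P(r = 3 | data) = 1/39, P(r = 5 | data) = 0.
So P(white next | data) = Σ P(white next | H) P(H | data) = (2/3)(10/13) + (1/3)(8/39) + (0)(1/39) = 68/117.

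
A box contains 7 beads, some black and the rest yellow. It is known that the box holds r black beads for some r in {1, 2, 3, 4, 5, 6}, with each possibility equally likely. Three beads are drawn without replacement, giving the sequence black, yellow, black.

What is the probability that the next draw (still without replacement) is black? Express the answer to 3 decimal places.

The likelihood of the observed sequence under each hypothesis: P(data | r = 1) = (1/7)(6/6)(0/5) = 0; P(data | r = 2) = (2/7)(5/6)(1/5) = 1/21; P(data | r = 3) = (3/7)(4/6)(2/5) = 4/35; P(data | r = 4) = (4/7)(3/6)(3/5) = 6/35; P(data | r = 5) = (5/7)(2/6)(4/5) = 4/21; P(data | r = 6) = (6/7)(1/6)(5/5) = 1/7.
The prior-weighted likelihoods are 1/6 · 0 = 0, 1/6 · 1/21 = 1/126, 1/6 · 4/35 = 2/105, 1/6 · 6/35 = 1/35, 1/6 · 4/21 = 2/63, 1/6 · 1/7 = 1/42; these sum to 1/9.
Dividing through by the total gives posterior P(r = 1 | data) = 0, P(r = 2 | data) = 1/14, P(r = 3 | data) = 6/35, P(r = 4 | data) = 9/35, P(r = 5 | data) = 2/7, P(r = 6 | data) = 3/14.
The predictive probability is P(black next | data) = (0)(1/14) + (1/4)(6/35) + (1/2)(9/35) + (3/4)(2/7) + (1)(3/14) = 3/5.

0.600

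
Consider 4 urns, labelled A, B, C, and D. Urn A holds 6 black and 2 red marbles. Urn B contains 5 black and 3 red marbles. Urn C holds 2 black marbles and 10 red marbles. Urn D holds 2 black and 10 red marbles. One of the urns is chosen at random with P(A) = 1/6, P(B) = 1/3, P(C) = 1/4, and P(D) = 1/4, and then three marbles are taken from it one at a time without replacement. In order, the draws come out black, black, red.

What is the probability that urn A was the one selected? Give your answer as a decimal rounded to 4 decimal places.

Compute the likelihood of the observed sequence for each case: P(data | urn A) = (6/8)(5/7)(2/6) = 0.17857; P(data | urn B) = (5/8)(4/7)(3/6) = 0.17857; P(data | urn C) = (2/12)(1/11)(10/10) = 0.015152; P(data | urn D) = (2/12)(1/11)(10/10) = 0.015152.
The prior-weighted likelihoods are 1/6 · 0.17857 = 0.029762, 1/3 · 0.17857 = 0.059524, 1/4 · 0.015152 = 0.0037879, 1/4 · 0.015152 = 0.0037879; these sum to 0.096861.
So P(urn A | data) = (0.029762) / (0.096861) = 0.30726.

0.3073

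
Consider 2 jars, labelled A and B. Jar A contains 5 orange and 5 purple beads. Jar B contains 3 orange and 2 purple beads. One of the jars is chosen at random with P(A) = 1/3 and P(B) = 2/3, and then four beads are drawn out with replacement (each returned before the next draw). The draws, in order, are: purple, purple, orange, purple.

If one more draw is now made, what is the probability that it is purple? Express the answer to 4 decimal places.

For each hypothesis, P(data | H) works out to: P(data | jar A) = (5/10)(5/10)(5/10)(5/10) = 0.0625; P(data | jar B) = (2/5)(2/5)(3/5)(2/5) = 0.0384.
The prior-weighted likelihoods are 1/3 · 0.0625 = 0.020833, 2/3 · 0.0384 = 0.0256; these sum to 0.046433.
Dividing through by the total gives posterior P(jar A | data) = 0.44867, P(jar B | data) = 0.55133.
So P(purple next | data) = Σ P(purple next | H) P(H | data) = (1/2)(0.44867) + (2/5)(0.55133) = 0.44487.

0.4449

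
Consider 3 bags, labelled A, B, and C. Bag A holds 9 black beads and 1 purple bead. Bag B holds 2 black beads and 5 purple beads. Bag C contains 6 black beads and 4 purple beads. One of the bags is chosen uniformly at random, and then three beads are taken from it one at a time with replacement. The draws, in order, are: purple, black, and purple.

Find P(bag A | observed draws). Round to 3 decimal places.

Compute the likelihood of the observed sequence for each case: P(data | bag A) = (1/10)(9/10)(1/10) = 0.009; P(data | bag B) = (5/7)(2/7)(5/7) = 0.14577; P(data | bag C) = (4/10)(6/10)(4/10) = 0.096.
Weighting by the prior gives 1/3 · 0.009 = 0.003, 1/3 · 0.14577 = 0.048591, 1/3 · 0.096 = 0.032; these sum to 0.083591.
Therefore the posterior P(bag A | data) = (0.003) / (0.083591) = 0.035889.

0.036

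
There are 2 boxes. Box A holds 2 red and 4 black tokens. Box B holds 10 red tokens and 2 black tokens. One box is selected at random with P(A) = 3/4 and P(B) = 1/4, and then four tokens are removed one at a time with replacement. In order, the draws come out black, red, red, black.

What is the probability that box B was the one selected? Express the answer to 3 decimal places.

Compute the likelihood of the observed sequence for each case: P(data | box A) = (4/6)(2/6)(2/6)(4/6) = 0.049383; P(data | box B) = (2/12)(10/12)(10/12)(2/12) = 0.01929.
Weighting by the prior gives 3/4 · 0.049383 = 0.037037, 1/4 · 0.01929 = 0.0048225; these sum to 0.04186.
So P(box B | data) = (0.0048225) / (0.04186) = 0.11521.

0.115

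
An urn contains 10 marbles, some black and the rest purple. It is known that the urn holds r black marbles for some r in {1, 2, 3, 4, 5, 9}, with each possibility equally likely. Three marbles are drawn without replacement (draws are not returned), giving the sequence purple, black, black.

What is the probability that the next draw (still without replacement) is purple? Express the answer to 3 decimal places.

0.532

For each hypothesis, P(data | H) works out to: P(data | r = 1) = (9/10)(1/9)(0/8) = 0; P(data | r = 2) = (8/10)(2/9)(1/8) = 0.022222; P(data | r = 3) = (7/10)(3/9)(2/8) = 0.058333; P(data | r = 4) = (6/10)(4/9)(3/8) = 0.1; P(data | r = 5) = (5/10)(5/9)(4/8) = 0.13889; P(data | r = 9) = (1/10)(9/9)(8/8) = 0.1.
Weighting by the prior gives 1/6 · 0 = 0, 1/6 · 0.022222 = 0.0037037, 1/6 · 0.058333 = 0.0097222, 1/6 · 0.1 = 0.016667, 1/6 · 0.13889 = 0.023148, 1/6 · 0.1 = 0.016667; summing to 0.069907.
The posterior is then P(r = 1 | data) = 0, P(r = 2 | data) = 0.05298, P(r = 3 | data) = 0.13907, P(r = 4 | data) = 0.23841, P(r = 5 | data) = 0.33113, P(r = 9 | data) = 0.23841.
Averaging over the posterior, P(purple next | data) = (1)(0.05298) + (6/7)(0.13907) + (5/7)(0.23841) + (4/7)(0.33113) + (0)(0.23841) = 0.53169.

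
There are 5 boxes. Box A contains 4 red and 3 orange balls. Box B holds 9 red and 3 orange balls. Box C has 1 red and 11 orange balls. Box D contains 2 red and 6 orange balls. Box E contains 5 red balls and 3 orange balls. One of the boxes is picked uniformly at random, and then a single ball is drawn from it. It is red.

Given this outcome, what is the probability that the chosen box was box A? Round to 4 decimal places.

0.2507

Under each hypothesis, the probability of this draw is: P(data | box A) = (4/7) = 4/7; P(data | box B) = (9/12) = 3/4; P(data | box C) = (1/12) = 1/12; P(data | box D) = (2/8) = 1/4; P(data | box E) = (5/8) = 5/8.
Multiplying each by its prior: 1/5 · 4/7 = 4/35, 1/5 · 3/4 = 3/20, 1/5 · 1/12 = 1/60, 1/5 · 1/4 = 1/20, 1/5 · 5/8 = 1/8; with total 383/840.
So P(box A | data) = (4/35) / (383/840) = 96/383.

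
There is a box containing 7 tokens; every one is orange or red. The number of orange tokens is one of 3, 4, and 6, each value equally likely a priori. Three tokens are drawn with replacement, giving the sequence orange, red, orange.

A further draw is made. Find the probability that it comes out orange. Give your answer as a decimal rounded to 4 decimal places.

Under each hypothesis, the probability of the observed sequence is: P(data | r = 3) = (3/7)(4/7)(3/7) = 36/343; P(data | r = 4) = (4/7)(3/7)(4/7) = 48/343; P(data | r = 6) = (6/7)(1/7)(6/7) = 36/343.
The prior-weighted likelihoods are 1/3 · 36/343 = 12/343, 1/3 · 48/343 = 16/343, 1/3 · 36/343 = 12/343; with total 40/343.
The posterior is then P(r = 3 | data) = 3/10, P(r = 4 | data) = 2/5, P(r = 6 | data) = 3/10.
So P(orange next | data) = Σ P(orange next | H) P(H | data) = (3/7)(3/10) + (4/7)(2/5) + (6/7)(3/10) = 43/70.

0.6143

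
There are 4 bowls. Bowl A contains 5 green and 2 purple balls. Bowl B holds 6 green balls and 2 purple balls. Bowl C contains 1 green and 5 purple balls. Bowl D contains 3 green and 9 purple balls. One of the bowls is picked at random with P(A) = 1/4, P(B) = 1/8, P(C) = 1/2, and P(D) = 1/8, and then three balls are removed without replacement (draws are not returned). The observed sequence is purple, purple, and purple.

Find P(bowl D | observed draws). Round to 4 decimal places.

0.1603

Compute the likelihood of the observed sequence for each case: P(data | bowl A) = (2/7)(1/6)(0/5) = 0; P(data | bowl B) = (2/8)(1/7)(0/6) = 0; P(data | bowl C) = (5/6)(4/5)(3/4) = 1/2; P(data | bowl D) = (9/12)(8/11)(7/10) = 21/55.
Multiplying each by its prior: 1/4 · 0 = 0, 1/8 · 0 = 0, 1/2 · 1/2 = 1/4, 1/8 · 21/55 = 21/440; summing to 131/440.
Hence P(bowl D | data) = (21/440) / (131/440) = 21/131.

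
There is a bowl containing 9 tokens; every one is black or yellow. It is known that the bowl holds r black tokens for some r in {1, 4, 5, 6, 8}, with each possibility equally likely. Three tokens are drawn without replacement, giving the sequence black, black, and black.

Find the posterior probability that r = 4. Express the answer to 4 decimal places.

0.0444

Under each hypothesis, the probability of the observed sequence is: P(data | r = 1) = (1/9)(0/8) = 0; P(data | r = 4) = (4/9)(3/8)(2/7) = 1/21; P(data | r = 5) = (5/9)(4/8)(3/7) = 5/42; P(data | r = 6) = (6/9)(5/8)(4/7) = 5/21; P(data | r = 8) = (8/9)(7/8)(6/7) = 2/3.
Multiplying each by its prior: 1/5 · 0 = 0, 1/5 · 1/21 = 1/105, 1/5 · 5/42 = 1/42, 1/5 · 5/21 = 1/21, 1/5 · 2/3 = 2/15; these sum to 3/14.
Therefore the posterior P(r = 4 | data) = (1/105) / (3/14) = 2/45.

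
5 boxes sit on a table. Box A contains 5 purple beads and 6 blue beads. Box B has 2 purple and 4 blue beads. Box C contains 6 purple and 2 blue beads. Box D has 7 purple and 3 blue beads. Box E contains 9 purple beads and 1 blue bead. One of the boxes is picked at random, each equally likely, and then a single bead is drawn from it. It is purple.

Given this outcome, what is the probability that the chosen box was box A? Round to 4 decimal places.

Compute the likelihood of this draw for each case: P(data | box A) = (5/11) = 0.45455; P(data | box B) = (2/6) = 0.33333; P(data | box C) = (6/8) = 0.75; P(data | box D) = (7/10) = 0.7; P(data | box E) = (9/10) = 0.9.
Multiplying each by its prior: 1/5 · 0.45455 = 0.090909, 1/5 · 0.33333 = 0.066667, 1/5 · 0.75 = 0.15, 1/5 · 0.7 = 0.14, 1/5 · 0.9 = 0.18; these sum to 0.62758.
So P(box A | data) = (0.090909) / (0.62758) = 0.14486.

0.1449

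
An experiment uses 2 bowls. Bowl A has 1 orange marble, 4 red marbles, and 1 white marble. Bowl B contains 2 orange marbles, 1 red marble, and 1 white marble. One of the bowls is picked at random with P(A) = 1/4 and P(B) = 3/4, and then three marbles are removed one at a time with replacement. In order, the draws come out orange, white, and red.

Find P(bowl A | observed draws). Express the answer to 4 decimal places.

For each hypothesis, P(data | H) works out to: P(data | bowl A) = (1/6)(1/6)(4/6) = 0.018519; P(data | bowl B) = (2/4)(1/4)(1/4) = 0.03125.
The prior-weighted likelihoods are 1/4 · 0.018519 = 0.0046296, 3/4 · 0.03125 = 0.023438; with total 0.028067.
So P(bowl A | data) = (0.0046296) / (0.028067) = 0.16495.

0.1649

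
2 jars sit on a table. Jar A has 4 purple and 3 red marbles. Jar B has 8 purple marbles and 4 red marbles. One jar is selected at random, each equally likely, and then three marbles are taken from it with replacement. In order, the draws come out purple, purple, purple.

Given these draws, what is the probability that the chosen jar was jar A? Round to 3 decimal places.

Under each hypothesis, the probability of the observed sequence is: P(data | jar A) = (4/7)(4/7)(4/7) = 0.18659; P(data | jar B) = (8/12)(8/12)(8/12) = 0.2963.
Weighting by the prior gives 1/2 · 0.18659 = 0.093294, 1/2 · 0.2963 = 0.14815; summing to 0.24144.
So P(jar A | data) = (0.093294) / (0.24144) = 0.3864.

0.386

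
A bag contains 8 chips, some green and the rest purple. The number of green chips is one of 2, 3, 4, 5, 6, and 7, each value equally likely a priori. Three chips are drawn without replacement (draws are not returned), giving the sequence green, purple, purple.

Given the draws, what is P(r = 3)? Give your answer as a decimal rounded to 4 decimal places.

The likelihood of the observed sequence under each hypothesis: P(data | r = 2) = (2/8)(6/7)(5/6) = 5/28; P(data | r = 3) = (3/8)(5/7)(4/6) = 5/28; P(data | r = 4) = (4/8)(4/7)(3/6) = 1/7; P(data | r = 5) = (5/8)(3/7)(2/6) = 5/56; P(data | r = 6) = (6/8)(2/7)(1/6) = 1/28; P(data | r = 7) = (7/8)(1/7)(0/6) = 0.
Multiplying each by its prior: 1/6 · 5/28 = 5/168, 1/6 · 5/28 = 5/168, 1/6 · 1/7 = 1/42, 1/6 · 5/56 = 5/336, 1/6 · 1/28 = 1/168, 1/6 · 0 = 0; summing to 5/48.
By Bayes' rule, P(r = 3 | data) = (5/168) / (5/48) = 2/7.

0.2857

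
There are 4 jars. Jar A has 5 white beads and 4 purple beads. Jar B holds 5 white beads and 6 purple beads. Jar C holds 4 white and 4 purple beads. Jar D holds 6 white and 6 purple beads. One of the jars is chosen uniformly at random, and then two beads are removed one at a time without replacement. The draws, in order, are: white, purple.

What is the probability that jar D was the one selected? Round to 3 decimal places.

0.246

Compute the likelihood of the observed sequence for each case: P(data | jar A) = (5/9)(4/8) = 0.27778; P(data | jar B) = (5/11)(6/10) = 0.27273; P(data | jar C) = (4/8)(4/7) = 0.28571; P(data | jar D) = (6/12)(6/11) = 0.27273.
Multiplying each by its prior: 1/4 · 0.27778 = 0.069444, 1/4 · 0.27273 = 0.068182, 1/4 · 0.28571 = 0.071429, 1/4 · 0.27273 = 0.068182; summing to 0.27724.
So P(jar D | data) = (0.068182) / (0.27724) = 0.24593.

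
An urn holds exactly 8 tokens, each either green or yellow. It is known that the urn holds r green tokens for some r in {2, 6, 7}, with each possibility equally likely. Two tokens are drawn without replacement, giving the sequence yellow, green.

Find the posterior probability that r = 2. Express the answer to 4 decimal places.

Under each hypothesis, the probability of the observed sequence is: P(data | r = 2) = (6/8)(2/7) = 3/14; P(data | r = 6) = (2/8)(6/7) = 3/14; P(data | r = 7) = (1/8)(7/7) = 1/8.
Multiplying each by its prior: 1/3 · 3/14 = 1/14, 1/3 · 3/14 = 1/14, 1/3 · 1/8 = 1/24; summing to 31/168.
Therefore the posterior P(r = 2 | data) = (1/14) / (31/168) = 12/31.

0.3871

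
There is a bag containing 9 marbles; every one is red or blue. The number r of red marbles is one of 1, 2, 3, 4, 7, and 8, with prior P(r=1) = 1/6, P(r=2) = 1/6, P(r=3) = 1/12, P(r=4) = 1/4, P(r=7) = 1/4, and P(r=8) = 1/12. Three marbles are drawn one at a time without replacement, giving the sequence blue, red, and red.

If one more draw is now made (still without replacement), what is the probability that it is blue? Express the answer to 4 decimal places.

The likelihood of the observed sequence under each hypothesis: P(data | r = 1) = (8/9)(1/8)(0/7) = 0; P(data | r = 2) = (7/9)(2/8)(1/7) = 1/36; P(data | r = 3) = (6/9)(3/8)(2/7) = 1/14; P(data | r = 4) = (5/9)(4/8)(3/7) = 5/42; P(data | r = 7) = (2/9)(7/8)(6/7) = 1/6; P(data | r = 8) = (1/9)(8/8)(7/7) = 1/9.
Weighting by the prior gives 1/6 · 0 = 0, 1/6 · 1/36 = 1/216, 1/12 · 1/14 = 1/168, 1/4 · 5/42 = 5/168, 1/4 · 1/6 = 1/24, 1/12 · 1/9 = 1/108; summing to 23/252.
Normalising, the posterior is P(r = 1 | data) = 0, P(r = 2 | data) = 7/138, P(r = 3 | data) = 3/46, P(r = 4 | data) = 15/46, P(r = 7 | data) = 21/46, P(r = 8 | data) = 7/69.
The predictive probability is P(blue next | data) = (1)(7/138) + (5/6)(3/46) + (2/3)(15/46) + (1/6)(21/46) + (0)(7/69) = 55/138.

0.3986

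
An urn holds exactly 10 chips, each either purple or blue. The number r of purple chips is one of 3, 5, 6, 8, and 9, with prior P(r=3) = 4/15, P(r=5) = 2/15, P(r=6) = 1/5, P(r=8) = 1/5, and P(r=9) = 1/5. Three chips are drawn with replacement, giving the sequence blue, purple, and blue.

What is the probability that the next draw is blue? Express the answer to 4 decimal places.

For each hypothesis, P(data | H) works out to: P(data | r = 3) = (7/10)(3/10)(7/10) = 0.147; P(data | r = 5) = (5/10)(5/10)(5/10) = 0.125; P(data | r = 6) = (4/10)(6/10)(4/10) = 0.096; P(data | r = 8) = (2/10)(8/10)(2/10) = 0.032; P(data | r = 9) = (1/10)(9/10)(1/10) = 0.009.
Weighting by the prior gives 4/15 · 0.147 = 0.0392, 2/15 · 0.125 = 0.016667, 1/5 · 0.096 = 0.0192, 1/5 · 0.032 = 0.0064, 1/5 · 0.009 = 0.0018; these sum to 0.083267.
The posterior is then P(r = 3 | data) = 0.47078, P(r = 5 | data) = 0.20016, P(r = 6 | data) = 0.23058, P(r = 8 | data) = 0.076861, P(r = 9 | data) = 0.021617.
The predictive probability is P(blue next | data) = (7/10)(0.47078) + (1/2)(0.20016) + (2/5)(0.23058) + (1/5)(0.076861) + (1/10)(0.021617) = 0.53939.

0.5394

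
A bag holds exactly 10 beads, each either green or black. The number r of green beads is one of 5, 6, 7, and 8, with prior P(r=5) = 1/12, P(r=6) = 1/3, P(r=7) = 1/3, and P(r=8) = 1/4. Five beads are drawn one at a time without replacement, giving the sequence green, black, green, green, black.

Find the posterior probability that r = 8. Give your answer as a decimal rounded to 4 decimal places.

0.1438

The likelihood of the observed sequence under each hypothesis: P(data | r = 5) = (5/10)(5/9)(4/8)(3/7)(4/6) = 0.039683; P(data | r = 6) = (6/10)(4/9)(5/8)(4/7)(3/6) = 0.047619; P(data | r = 7) = (7/10)(3/9)(6/8)(5/7)(2/6) = 0.041667; P(data | r = 8) = (8/10)(2/9)(7/8)(6/7)(1/6) = 0.022222.
Multiplying each by its prior: 1/12 · 0.039683 = 0.0033069, 1/3 · 0.047619 = 0.015873, 1/3 · 0.041667 = 0.013889, 1/4 · 0.022222 = 0.0055556; these sum to 0.038624.
So P(r = 8 | data) = (0.0055556) / (0.038624) = 0.14384.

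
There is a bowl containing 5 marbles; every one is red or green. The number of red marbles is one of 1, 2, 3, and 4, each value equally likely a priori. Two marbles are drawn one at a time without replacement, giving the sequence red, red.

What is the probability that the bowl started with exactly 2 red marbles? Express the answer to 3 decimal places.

Under each hypothesis, the probability of the observed sequence is: P(data | r = 1) = (1/5)(0/4) = 0; P(data | r = 2) = (2/5)(1/4) = 1/10; P(data | r = 3) = (3/5)(2/4) = 3/10; P(data | r = 4) = (4/5)(3/4) = 3/5.
Weighting by the prior gives 1/4 · 0 = 0, 1/4 · 1/10 = 1/40, 1/4 · 3/10 = 3/40, 1/4 · 3/5 = 3/20; these sum to 1/4.
Hence P(r = 2 | data) = (1/40) / (1/4) = 1/10.

0.100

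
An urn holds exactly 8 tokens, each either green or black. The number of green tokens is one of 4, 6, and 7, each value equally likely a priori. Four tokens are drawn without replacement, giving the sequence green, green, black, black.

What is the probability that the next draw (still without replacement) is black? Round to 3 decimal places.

The likelihood of the observed sequence under each hypothesis: P(data | r = 4) = (4/8)(3/7)(4/6)(3/5) = 3/35; P(data | r = 6) = (6/8)(5/7)(2/6)(1/5) = 1/28; P(data | r = 7) = (7/8)(6/7)(1/6)(0/5) = 0.
Multiplying each by its prior: 1/3 · 3/35 = 1/35, 1/3 · 1/28 = 1/84, 1/3 · 0 = 0; with total 17/420.
Normalising, the posterior is P(r = 4 | data) = 12/17, P(r = 6 | data) = 5/17, P(r = 7 | data) = 0.
So P(black next | data) = Σ P(black next | H) P(H | data) = (1/2)(12/17) + (0)(5/17) = 6/17.

0.353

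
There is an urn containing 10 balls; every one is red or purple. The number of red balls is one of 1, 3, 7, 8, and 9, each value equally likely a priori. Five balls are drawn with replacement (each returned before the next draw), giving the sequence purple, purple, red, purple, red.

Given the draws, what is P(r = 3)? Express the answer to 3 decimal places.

0.539

Compute the likelihood of the observed sequence for each case: P(data | r = 1) = (9/10)(9/10)(1/10)(9/10)(1/10) = 0.00729; P(data | r = 3) = (7/10)(7/10)(3/10)(7/10)(3/10) = 0.03087; P(data | r = 7) = (3/10)(3/10)(7/10)(3/10)(7/10) = 0.01323; P(data | r = 8) = (2/10)(2/10)(8/10)(2/10)(8/10) = 0.00512; P(data | r = 9) = (1/10)(1/10)(9/10)(1/10)(9/10) = 0.00081.
The prior-weighted likelihoods are 1/5 · 0.00729 = 0.001458, 1/5 · 0.03087 = 0.006174, 1/5 · 0.01323 = 0.002646, 1/5 · 0.00512 = 0.001024, 1/5 · 0.00081 = 0.000162; these sum to 0.011464.
By Bayes' rule, P(r = 3 | data) = (0.006174) / (0.011464) = 0.53856.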